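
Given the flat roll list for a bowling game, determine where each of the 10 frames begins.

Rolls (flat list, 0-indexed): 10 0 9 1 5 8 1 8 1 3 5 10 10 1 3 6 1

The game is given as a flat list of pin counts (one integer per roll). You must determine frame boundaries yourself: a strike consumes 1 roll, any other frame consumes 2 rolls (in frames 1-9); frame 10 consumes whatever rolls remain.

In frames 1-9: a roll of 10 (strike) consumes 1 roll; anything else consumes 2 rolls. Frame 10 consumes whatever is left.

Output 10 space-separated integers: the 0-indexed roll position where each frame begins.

Frame 1 starts at roll index 0: roll=10 (strike), consumes 1 roll
Frame 2 starts at roll index 1: rolls=0,9 (sum=9), consumes 2 rolls
Frame 3 starts at roll index 3: rolls=1,5 (sum=6), consumes 2 rolls
Frame 4 starts at roll index 5: rolls=8,1 (sum=9), consumes 2 rolls
Frame 5 starts at roll index 7: rolls=8,1 (sum=9), consumes 2 rolls
Frame 6 starts at roll index 9: rolls=3,5 (sum=8), consumes 2 rolls
Frame 7 starts at roll index 11: roll=10 (strike), consumes 1 roll
Frame 8 starts at roll index 12: roll=10 (strike), consumes 1 roll
Frame 9 starts at roll index 13: rolls=1,3 (sum=4), consumes 2 rolls
Frame 10 starts at roll index 15: 2 remaining rolls

Answer: 0 1 3 5 7 9 11 12 13 15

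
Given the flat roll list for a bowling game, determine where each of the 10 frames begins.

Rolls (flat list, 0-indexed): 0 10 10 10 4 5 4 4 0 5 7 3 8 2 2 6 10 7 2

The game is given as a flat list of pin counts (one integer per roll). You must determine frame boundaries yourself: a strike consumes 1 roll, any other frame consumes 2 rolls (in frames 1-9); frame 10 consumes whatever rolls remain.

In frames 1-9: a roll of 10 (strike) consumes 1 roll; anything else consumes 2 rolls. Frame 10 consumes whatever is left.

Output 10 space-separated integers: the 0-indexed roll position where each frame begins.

Frame 1 starts at roll index 0: rolls=0,10 (sum=10), consumes 2 rolls
Frame 2 starts at roll index 2: roll=10 (strike), consumes 1 roll
Frame 3 starts at roll index 3: roll=10 (strike), consumes 1 roll
Frame 4 starts at roll index 4: rolls=4,5 (sum=9), consumes 2 rolls
Frame 5 starts at roll index 6: rolls=4,4 (sum=8), consumes 2 rolls
Frame 6 starts at roll index 8: rolls=0,5 (sum=5), consumes 2 rolls
Frame 7 starts at roll index 10: rolls=7,3 (sum=10), consumes 2 rolls
Frame 8 starts at roll index 12: rolls=8,2 (sum=10), consumes 2 rolls
Frame 9 starts at roll index 14: rolls=2,6 (sum=8), consumes 2 rolls
Frame 10 starts at roll index 16: 3 remaining rolls

Answer: 0 2 3 4 6 8 10 12 14 16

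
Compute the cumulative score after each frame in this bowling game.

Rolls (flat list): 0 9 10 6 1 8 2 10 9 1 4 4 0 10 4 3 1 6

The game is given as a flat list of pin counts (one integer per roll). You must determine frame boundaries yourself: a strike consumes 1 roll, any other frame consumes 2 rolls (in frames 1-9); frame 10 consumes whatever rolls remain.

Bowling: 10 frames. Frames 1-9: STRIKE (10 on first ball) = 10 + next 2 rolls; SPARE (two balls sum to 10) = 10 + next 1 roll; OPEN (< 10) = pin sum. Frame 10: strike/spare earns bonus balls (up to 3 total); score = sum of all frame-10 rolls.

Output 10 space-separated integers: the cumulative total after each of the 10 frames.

Frame 1: OPEN (0+9=9). Cumulative: 9
Frame 2: STRIKE. 10 + next two rolls (6+1) = 17. Cumulative: 26
Frame 3: OPEN (6+1=7). Cumulative: 33
Frame 4: SPARE (8+2=10). 10 + next roll (10) = 20. Cumulative: 53
Frame 5: STRIKE. 10 + next two rolls (9+1) = 20. Cumulative: 73
Frame 6: SPARE (9+1=10). 10 + next roll (4) = 14. Cumulative: 87
Frame 7: OPEN (4+4=8). Cumulative: 95
Frame 8: SPARE (0+10=10). 10 + next roll (4) = 14. Cumulative: 109
Frame 9: OPEN (4+3=7). Cumulative: 116
Frame 10: OPEN. Sum of all frame-10 rolls (1+6) = 7. Cumulative: 123

Answer: 9 26 33 53 73 87 95 109 116 123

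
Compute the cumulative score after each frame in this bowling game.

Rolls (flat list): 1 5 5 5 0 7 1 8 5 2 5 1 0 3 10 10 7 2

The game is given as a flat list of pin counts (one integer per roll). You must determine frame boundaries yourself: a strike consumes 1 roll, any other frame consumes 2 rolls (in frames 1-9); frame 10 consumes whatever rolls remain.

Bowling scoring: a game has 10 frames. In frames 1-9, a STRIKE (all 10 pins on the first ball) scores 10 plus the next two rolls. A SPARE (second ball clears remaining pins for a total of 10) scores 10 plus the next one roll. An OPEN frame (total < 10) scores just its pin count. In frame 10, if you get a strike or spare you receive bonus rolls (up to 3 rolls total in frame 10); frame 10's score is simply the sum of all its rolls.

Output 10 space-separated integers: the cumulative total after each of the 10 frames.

Answer: 6 16 23 32 39 45 48 75 94 103

Derivation:
Frame 1: OPEN (1+5=6). Cumulative: 6
Frame 2: SPARE (5+5=10). 10 + next roll (0) = 10. Cumulative: 16
Frame 3: OPEN (0+7=7). Cumulative: 23
Frame 4: OPEN (1+8=9). Cumulative: 32
Frame 5: OPEN (5+2=7). Cumulative: 39
Frame 6: OPEN (5+1=6). Cumulative: 45
Frame 7: OPEN (0+3=3). Cumulative: 48
Frame 8: STRIKE. 10 + next two rolls (10+7) = 27. Cumulative: 75
Frame 9: STRIKE. 10 + next two rolls (7+2) = 19. Cumulative: 94
Frame 10: OPEN. Sum of all frame-10 rolls (7+2) = 9. Cumulative: 103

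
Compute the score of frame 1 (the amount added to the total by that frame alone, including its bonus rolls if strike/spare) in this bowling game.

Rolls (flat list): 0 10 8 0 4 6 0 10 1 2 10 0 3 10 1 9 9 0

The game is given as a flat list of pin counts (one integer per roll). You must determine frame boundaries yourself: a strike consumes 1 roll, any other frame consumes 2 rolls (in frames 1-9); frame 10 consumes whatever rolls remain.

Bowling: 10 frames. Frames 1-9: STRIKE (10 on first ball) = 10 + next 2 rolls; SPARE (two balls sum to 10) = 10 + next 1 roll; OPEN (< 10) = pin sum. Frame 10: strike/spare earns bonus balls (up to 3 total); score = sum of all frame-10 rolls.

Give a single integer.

Answer: 18

Derivation:
Frame 1: SPARE (0+10=10). 10 + next roll (8) = 18. Cumulative: 18
Frame 2: OPEN (8+0=8). Cumulative: 26
Frame 3: SPARE (4+6=10). 10 + next roll (0) = 10. Cumulative: 36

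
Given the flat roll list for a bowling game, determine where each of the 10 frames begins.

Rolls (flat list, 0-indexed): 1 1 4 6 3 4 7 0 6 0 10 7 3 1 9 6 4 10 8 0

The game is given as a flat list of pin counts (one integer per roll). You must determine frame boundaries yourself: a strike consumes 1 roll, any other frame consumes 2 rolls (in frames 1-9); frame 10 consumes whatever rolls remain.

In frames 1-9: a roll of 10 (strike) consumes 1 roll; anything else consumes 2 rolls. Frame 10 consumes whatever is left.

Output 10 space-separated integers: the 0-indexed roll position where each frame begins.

Answer: 0 2 4 6 8 10 11 13 15 17

Derivation:
Frame 1 starts at roll index 0: rolls=1,1 (sum=2), consumes 2 rolls
Frame 2 starts at roll index 2: rolls=4,6 (sum=10), consumes 2 rolls
Frame 3 starts at roll index 4: rolls=3,4 (sum=7), consumes 2 rolls
Frame 4 starts at roll index 6: rolls=7,0 (sum=7), consumes 2 rolls
Frame 5 starts at roll index 8: rolls=6,0 (sum=6), consumes 2 rolls
Frame 6 starts at roll index 10: roll=10 (strike), consumes 1 roll
Frame 7 starts at roll index 11: rolls=7,3 (sum=10), consumes 2 rolls
Frame 8 starts at roll index 13: rolls=1,9 (sum=10), consumes 2 rolls
Frame 9 starts at roll index 15: rolls=6,4 (sum=10), consumes 2 rolls
Frame 10 starts at roll index 17: 3 remaining rolls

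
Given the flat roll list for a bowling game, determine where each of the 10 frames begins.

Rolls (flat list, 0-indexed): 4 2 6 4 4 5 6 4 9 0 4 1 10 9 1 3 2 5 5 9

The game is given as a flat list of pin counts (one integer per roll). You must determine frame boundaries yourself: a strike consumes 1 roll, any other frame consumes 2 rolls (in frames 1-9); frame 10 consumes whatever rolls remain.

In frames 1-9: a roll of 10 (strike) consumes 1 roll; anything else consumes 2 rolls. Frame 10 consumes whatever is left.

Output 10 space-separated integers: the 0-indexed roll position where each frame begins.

Answer: 0 2 4 6 8 10 12 13 15 17

Derivation:
Frame 1 starts at roll index 0: rolls=4,2 (sum=6), consumes 2 rolls
Frame 2 starts at roll index 2: rolls=6,4 (sum=10), consumes 2 rolls
Frame 3 starts at roll index 4: rolls=4,5 (sum=9), consumes 2 rolls
Frame 4 starts at roll index 6: rolls=6,4 (sum=10), consumes 2 rolls
Frame 5 starts at roll index 8: rolls=9,0 (sum=9), consumes 2 rolls
Frame 6 starts at roll index 10: rolls=4,1 (sum=5), consumes 2 rolls
Frame 7 starts at roll index 12: roll=10 (strike), consumes 1 roll
Frame 8 starts at roll index 13: rolls=9,1 (sum=10), consumes 2 rolls
Frame 9 starts at roll index 15: rolls=3,2 (sum=5), consumes 2 rolls
Frame 10 starts at roll index 17: 3 remaining rolls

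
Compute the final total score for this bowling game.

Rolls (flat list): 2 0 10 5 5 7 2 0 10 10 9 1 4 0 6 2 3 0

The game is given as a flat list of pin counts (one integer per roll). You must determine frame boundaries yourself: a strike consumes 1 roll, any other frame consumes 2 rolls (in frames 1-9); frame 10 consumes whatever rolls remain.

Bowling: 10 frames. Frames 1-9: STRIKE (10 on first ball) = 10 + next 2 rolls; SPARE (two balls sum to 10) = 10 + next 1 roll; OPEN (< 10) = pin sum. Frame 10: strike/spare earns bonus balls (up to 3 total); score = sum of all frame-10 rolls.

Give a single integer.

Answer: 117

Derivation:
Frame 1: OPEN (2+0=2). Cumulative: 2
Frame 2: STRIKE. 10 + next two rolls (5+5) = 20. Cumulative: 22
Frame 3: SPARE (5+5=10). 10 + next roll (7) = 17. Cumulative: 39
Frame 4: OPEN (7+2=9). Cumulative: 48
Frame 5: SPARE (0+10=10). 10 + next roll (10) = 20. Cumulative: 68
Frame 6: STRIKE. 10 + next two rolls (9+1) = 20. Cumulative: 88
Frame 7: SPARE (9+1=10). 10 + next roll (4) = 14. Cumulative: 102
Frame 8: OPEN (4+0=4). Cumulative: 106
Frame 9: OPEN (6+2=8). Cumulative: 114
Frame 10: OPEN. Sum of all frame-10 rolls (3+0) = 3. Cumulative: 117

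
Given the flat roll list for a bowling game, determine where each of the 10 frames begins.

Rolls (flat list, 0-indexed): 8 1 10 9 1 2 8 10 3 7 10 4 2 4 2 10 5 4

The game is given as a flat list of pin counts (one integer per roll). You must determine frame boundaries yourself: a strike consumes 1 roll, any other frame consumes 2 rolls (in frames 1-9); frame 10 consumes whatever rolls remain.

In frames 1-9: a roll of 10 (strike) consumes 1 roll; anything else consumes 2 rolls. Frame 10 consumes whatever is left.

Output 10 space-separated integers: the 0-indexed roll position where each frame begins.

Frame 1 starts at roll index 0: rolls=8,1 (sum=9), consumes 2 rolls
Frame 2 starts at roll index 2: roll=10 (strike), consumes 1 roll
Frame 3 starts at roll index 3: rolls=9,1 (sum=10), consumes 2 rolls
Frame 4 starts at roll index 5: rolls=2,8 (sum=10), consumes 2 rolls
Frame 5 starts at roll index 7: roll=10 (strike), consumes 1 roll
Frame 6 starts at roll index 8: rolls=3,7 (sum=10), consumes 2 rolls
Frame 7 starts at roll index 10: roll=10 (strike), consumes 1 roll
Frame 8 starts at roll index 11: rolls=4,2 (sum=6), consumes 2 rolls
Frame 9 starts at roll index 13: rolls=4,2 (sum=6), consumes 2 rolls
Frame 10 starts at roll index 15: 3 remaining rolls

Answer: 0 2 3 5 7 8 10 11 13 15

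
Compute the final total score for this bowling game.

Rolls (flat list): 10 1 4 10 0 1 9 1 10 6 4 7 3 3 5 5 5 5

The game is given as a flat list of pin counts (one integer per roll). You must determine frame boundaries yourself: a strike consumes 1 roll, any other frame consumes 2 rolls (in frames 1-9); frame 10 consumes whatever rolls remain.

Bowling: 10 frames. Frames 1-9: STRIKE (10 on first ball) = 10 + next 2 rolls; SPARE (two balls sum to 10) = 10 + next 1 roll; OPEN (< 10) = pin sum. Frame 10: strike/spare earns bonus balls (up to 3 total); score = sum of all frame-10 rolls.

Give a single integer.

Frame 1: STRIKE. 10 + next two rolls (1+4) = 15. Cumulative: 15
Frame 2: OPEN (1+4=5). Cumulative: 20
Frame 3: STRIKE. 10 + next two rolls (0+1) = 11. Cumulative: 31
Frame 4: OPEN (0+1=1). Cumulative: 32
Frame 5: SPARE (9+1=10). 10 + next roll (10) = 20. Cumulative: 52
Frame 6: STRIKE. 10 + next two rolls (6+4) = 20. Cumulative: 72
Frame 7: SPARE (6+4=10). 10 + next roll (7) = 17. Cumulative: 89
Frame 8: SPARE (7+3=10). 10 + next roll (3) = 13. Cumulative: 102
Frame 9: OPEN (3+5=8). Cumulative: 110
Frame 10: SPARE. Sum of all frame-10 rolls (5+5+5) = 15. Cumulative: 125

Answer: 125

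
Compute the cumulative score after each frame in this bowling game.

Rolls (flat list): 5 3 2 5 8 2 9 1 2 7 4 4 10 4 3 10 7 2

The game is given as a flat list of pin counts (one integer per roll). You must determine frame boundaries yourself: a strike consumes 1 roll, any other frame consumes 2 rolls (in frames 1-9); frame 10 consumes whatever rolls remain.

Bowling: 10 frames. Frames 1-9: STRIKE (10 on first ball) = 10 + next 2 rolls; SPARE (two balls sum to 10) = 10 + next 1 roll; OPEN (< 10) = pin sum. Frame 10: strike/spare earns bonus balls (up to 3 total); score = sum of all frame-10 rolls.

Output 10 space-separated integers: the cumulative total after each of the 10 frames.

Frame 1: OPEN (5+3=8). Cumulative: 8
Frame 2: OPEN (2+5=7). Cumulative: 15
Frame 3: SPARE (8+2=10). 10 + next roll (9) = 19. Cumulative: 34
Frame 4: SPARE (9+1=10). 10 + next roll (2) = 12. Cumulative: 46
Frame 5: OPEN (2+7=9). Cumulative: 55
Frame 6: OPEN (4+4=8). Cumulative: 63
Frame 7: STRIKE. 10 + next two rolls (4+3) = 17. Cumulative: 80
Frame 8: OPEN (4+3=7). Cumulative: 87
Frame 9: STRIKE. 10 + next two rolls (7+2) = 19. Cumulative: 106
Frame 10: OPEN. Sum of all frame-10 rolls (7+2) = 9. Cumulative: 115

Answer: 8 15 34 46 55 63 80 87 106 115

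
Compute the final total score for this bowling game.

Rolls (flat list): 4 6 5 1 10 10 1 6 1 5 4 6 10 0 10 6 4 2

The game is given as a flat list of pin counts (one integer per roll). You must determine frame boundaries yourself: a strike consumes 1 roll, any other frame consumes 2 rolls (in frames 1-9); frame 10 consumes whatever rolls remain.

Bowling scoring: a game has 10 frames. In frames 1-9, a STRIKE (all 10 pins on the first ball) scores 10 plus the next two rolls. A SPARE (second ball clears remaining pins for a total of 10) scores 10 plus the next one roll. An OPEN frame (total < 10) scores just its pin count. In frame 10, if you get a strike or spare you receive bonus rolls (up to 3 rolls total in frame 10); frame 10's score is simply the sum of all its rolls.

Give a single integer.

Answer: 140

Derivation:
Frame 1: SPARE (4+6=10). 10 + next roll (5) = 15. Cumulative: 15
Frame 2: OPEN (5+1=6). Cumulative: 21
Frame 3: STRIKE. 10 + next two rolls (10+1) = 21. Cumulative: 42
Frame 4: STRIKE. 10 + next two rolls (1+6) = 17. Cumulative: 59
Frame 5: OPEN (1+6=7). Cumulative: 66
Frame 6: OPEN (1+5=6). Cumulative: 72
Frame 7: SPARE (4+6=10). 10 + next roll (10) = 20. Cumulative: 92
Frame 8: STRIKE. 10 + next two rolls (0+10) = 20. Cumulative: 112
Frame 9: SPARE (0+10=10). 10 + next roll (6) = 16. Cumulative: 128
Frame 10: SPARE. Sum of all frame-10 rolls (6+4+2) = 12. Cumulative: 140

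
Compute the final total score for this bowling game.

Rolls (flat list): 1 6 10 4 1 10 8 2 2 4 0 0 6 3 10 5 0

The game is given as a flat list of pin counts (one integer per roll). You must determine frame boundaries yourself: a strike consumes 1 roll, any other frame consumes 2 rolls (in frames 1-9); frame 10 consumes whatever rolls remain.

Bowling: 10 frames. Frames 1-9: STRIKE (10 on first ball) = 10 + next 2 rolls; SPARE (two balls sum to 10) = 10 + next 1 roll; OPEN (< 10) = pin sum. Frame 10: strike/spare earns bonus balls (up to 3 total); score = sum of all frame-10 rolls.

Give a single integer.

Answer: 94

Derivation:
Frame 1: OPEN (1+6=7). Cumulative: 7
Frame 2: STRIKE. 10 + next two rolls (4+1) = 15. Cumulative: 22
Frame 3: OPEN (4+1=5). Cumulative: 27
Frame 4: STRIKE. 10 + next two rolls (8+2) = 20. Cumulative: 47
Frame 5: SPARE (8+2=10). 10 + next roll (2) = 12. Cumulative: 59
Frame 6: OPEN (2+4=6). Cumulative: 65
Frame 7: OPEN (0+0=0). Cumulative: 65
Frame 8: OPEN (6+3=9). Cumulative: 74
Frame 9: STRIKE. 10 + next two rolls (5+0) = 15. Cumulative: 89
Frame 10: OPEN. Sum of all frame-10 rolls (5+0) = 5. Cumulative: 94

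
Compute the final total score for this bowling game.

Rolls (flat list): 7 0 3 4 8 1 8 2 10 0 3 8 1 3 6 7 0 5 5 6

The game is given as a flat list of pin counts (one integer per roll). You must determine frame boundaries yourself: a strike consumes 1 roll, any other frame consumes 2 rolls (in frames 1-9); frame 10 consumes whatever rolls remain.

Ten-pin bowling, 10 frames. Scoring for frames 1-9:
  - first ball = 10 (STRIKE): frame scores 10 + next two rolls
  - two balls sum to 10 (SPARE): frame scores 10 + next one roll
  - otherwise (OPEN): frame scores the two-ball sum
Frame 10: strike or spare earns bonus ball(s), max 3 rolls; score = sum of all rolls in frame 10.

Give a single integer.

Answer: 100

Derivation:
Frame 1: OPEN (7+0=7). Cumulative: 7
Frame 2: OPEN (3+4=7). Cumulative: 14
Frame 3: OPEN (8+1=9). Cumulative: 23
Frame 4: SPARE (8+2=10). 10 + next roll (10) = 20. Cumulative: 43
Frame 5: STRIKE. 10 + next two rolls (0+3) = 13. Cumulative: 56
Frame 6: OPEN (0+3=3). Cumulative: 59
Frame 7: OPEN (8+1=9). Cumulative: 68
Frame 8: OPEN (3+6=9). Cumulative: 77
Frame 9: OPEN (7+0=7). Cumulative: 84
Frame 10: SPARE. Sum of all frame-10 rolls (5+5+6) = 16. Cumulative: 100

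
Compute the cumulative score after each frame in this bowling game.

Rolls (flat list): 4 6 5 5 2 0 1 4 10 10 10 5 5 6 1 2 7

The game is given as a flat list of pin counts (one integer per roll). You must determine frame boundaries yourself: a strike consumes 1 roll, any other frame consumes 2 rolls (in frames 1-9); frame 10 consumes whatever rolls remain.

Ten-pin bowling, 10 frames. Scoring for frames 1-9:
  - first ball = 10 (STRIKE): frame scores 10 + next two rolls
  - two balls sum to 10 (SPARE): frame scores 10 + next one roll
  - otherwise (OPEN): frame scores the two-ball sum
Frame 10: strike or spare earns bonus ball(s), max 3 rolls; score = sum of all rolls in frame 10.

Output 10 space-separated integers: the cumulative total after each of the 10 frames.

Frame 1: SPARE (4+6=10). 10 + next roll (5) = 15. Cumulative: 15
Frame 2: SPARE (5+5=10). 10 + next roll (2) = 12. Cumulative: 27
Frame 3: OPEN (2+0=2). Cumulative: 29
Frame 4: OPEN (1+4=5). Cumulative: 34
Frame 5: STRIKE. 10 + next two rolls (10+10) = 30. Cumulative: 64
Frame 6: STRIKE. 10 + next two rolls (10+5) = 25. Cumulative: 89
Frame 7: STRIKE. 10 + next two rolls (5+5) = 20. Cumulative: 109
Frame 8: SPARE (5+5=10). 10 + next roll (6) = 16. Cumulative: 125
Frame 9: OPEN (6+1=7). Cumulative: 132
Frame 10: OPEN. Sum of all frame-10 rolls (2+7) = 9. Cumulative: 141

Answer: 15 27 29 34 64 89 109 125 132 141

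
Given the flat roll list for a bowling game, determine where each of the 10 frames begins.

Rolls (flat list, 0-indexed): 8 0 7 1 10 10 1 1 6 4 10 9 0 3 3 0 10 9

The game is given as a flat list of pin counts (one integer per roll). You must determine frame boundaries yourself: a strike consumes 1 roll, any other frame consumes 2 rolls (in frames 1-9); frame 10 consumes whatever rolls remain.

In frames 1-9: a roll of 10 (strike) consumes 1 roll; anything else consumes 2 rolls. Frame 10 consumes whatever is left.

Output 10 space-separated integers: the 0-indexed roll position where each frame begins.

Frame 1 starts at roll index 0: rolls=8,0 (sum=8), consumes 2 rolls
Frame 2 starts at roll index 2: rolls=7,1 (sum=8), consumes 2 rolls
Frame 3 starts at roll index 4: roll=10 (strike), consumes 1 roll
Frame 4 starts at roll index 5: roll=10 (strike), consumes 1 roll
Frame 5 starts at roll index 6: rolls=1,1 (sum=2), consumes 2 rolls
Frame 6 starts at roll index 8: rolls=6,4 (sum=10), consumes 2 rolls
Frame 7 starts at roll index 10: roll=10 (strike), consumes 1 roll
Frame 8 starts at roll index 11: rolls=9,0 (sum=9), consumes 2 rolls
Frame 9 starts at roll index 13: rolls=3,3 (sum=6), consumes 2 rolls
Frame 10 starts at roll index 15: 3 remaining rolls

Answer: 0 2 4 5 6 8 10 11 13 15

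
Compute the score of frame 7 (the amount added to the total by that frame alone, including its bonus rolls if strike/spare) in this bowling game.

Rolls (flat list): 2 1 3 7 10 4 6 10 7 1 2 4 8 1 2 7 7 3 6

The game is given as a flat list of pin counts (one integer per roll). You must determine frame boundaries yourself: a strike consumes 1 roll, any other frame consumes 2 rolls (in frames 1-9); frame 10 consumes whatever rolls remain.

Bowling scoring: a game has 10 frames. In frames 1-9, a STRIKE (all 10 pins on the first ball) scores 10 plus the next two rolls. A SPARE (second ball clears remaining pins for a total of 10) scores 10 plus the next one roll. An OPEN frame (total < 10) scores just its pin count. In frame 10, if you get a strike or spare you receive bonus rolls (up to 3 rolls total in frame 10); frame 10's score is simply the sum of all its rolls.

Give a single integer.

Answer: 6

Derivation:
Frame 1: OPEN (2+1=3). Cumulative: 3
Frame 2: SPARE (3+7=10). 10 + next roll (10) = 20. Cumulative: 23
Frame 3: STRIKE. 10 + next two rolls (4+6) = 20. Cumulative: 43
Frame 4: SPARE (4+6=10). 10 + next roll (10) = 20. Cumulative: 63
Frame 5: STRIKE. 10 + next two rolls (7+1) = 18. Cumulative: 81
Frame 6: OPEN (7+1=8). Cumulative: 89
Frame 7: OPEN (2+4=6). Cumulative: 95
Frame 8: OPEN (8+1=9). Cumulative: 104
Frame 9: OPEN (2+7=9). Cumulative: 113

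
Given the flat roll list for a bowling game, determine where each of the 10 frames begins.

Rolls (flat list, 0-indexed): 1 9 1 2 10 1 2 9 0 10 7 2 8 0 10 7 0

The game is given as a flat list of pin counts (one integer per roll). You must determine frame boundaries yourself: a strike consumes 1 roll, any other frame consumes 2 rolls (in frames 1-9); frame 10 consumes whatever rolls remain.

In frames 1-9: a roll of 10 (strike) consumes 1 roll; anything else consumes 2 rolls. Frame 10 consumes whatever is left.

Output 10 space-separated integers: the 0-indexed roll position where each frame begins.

Answer: 0 2 4 5 7 9 10 12 14 15

Derivation:
Frame 1 starts at roll index 0: rolls=1,9 (sum=10), consumes 2 rolls
Frame 2 starts at roll index 2: rolls=1,2 (sum=3), consumes 2 rolls
Frame 3 starts at roll index 4: roll=10 (strike), consumes 1 roll
Frame 4 starts at roll index 5: rolls=1,2 (sum=3), consumes 2 rolls
Frame 5 starts at roll index 7: rolls=9,0 (sum=9), consumes 2 rolls
Frame 6 starts at roll index 9: roll=10 (strike), consumes 1 roll
Frame 7 starts at roll index 10: rolls=7,2 (sum=9), consumes 2 rolls
Frame 8 starts at roll index 12: rolls=8,0 (sum=8), consumes 2 rolls
Frame 9 starts at roll index 14: roll=10 (strike), consumes 1 roll
Frame 10 starts at roll index 15: 2 remaining rolls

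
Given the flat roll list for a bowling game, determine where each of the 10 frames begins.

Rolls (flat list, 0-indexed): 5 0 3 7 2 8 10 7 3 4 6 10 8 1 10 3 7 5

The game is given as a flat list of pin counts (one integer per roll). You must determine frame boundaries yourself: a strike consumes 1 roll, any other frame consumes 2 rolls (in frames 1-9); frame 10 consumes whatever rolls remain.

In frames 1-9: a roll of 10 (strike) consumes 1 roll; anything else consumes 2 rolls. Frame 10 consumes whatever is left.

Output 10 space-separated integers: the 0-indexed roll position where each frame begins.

Answer: 0 2 4 6 7 9 11 12 14 15

Derivation:
Frame 1 starts at roll index 0: rolls=5,0 (sum=5), consumes 2 rolls
Frame 2 starts at roll index 2: rolls=3,7 (sum=10), consumes 2 rolls
Frame 3 starts at roll index 4: rolls=2,8 (sum=10), consumes 2 rolls
Frame 4 starts at roll index 6: roll=10 (strike), consumes 1 roll
Frame 5 starts at roll index 7: rolls=7,3 (sum=10), consumes 2 rolls
Frame 6 starts at roll index 9: rolls=4,6 (sum=10), consumes 2 rolls
Frame 7 starts at roll index 11: roll=10 (strike), consumes 1 roll
Frame 8 starts at roll index 12: rolls=8,1 (sum=9), consumes 2 rolls
Frame 9 starts at roll index 14: roll=10 (strike), consumes 1 roll
Frame 10 starts at roll index 15: 3 remaining rolls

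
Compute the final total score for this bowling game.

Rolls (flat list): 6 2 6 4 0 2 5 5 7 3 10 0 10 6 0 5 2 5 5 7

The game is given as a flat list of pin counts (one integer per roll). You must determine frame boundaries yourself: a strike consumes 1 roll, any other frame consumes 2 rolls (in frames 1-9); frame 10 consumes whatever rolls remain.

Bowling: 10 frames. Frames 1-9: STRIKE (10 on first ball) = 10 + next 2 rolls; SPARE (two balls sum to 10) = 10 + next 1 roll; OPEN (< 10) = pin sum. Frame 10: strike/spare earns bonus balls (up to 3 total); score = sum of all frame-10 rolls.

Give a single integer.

Frame 1: OPEN (6+2=8). Cumulative: 8
Frame 2: SPARE (6+4=10). 10 + next roll (0) = 10. Cumulative: 18
Frame 3: OPEN (0+2=2). Cumulative: 20
Frame 4: SPARE (5+5=10). 10 + next roll (7) = 17. Cumulative: 37
Frame 5: SPARE (7+3=10). 10 + next roll (10) = 20. Cumulative: 57
Frame 6: STRIKE. 10 + next two rolls (0+10) = 20. Cumulative: 77
Frame 7: SPARE (0+10=10). 10 + next roll (6) = 16. Cumulative: 93
Frame 8: OPEN (6+0=6). Cumulative: 99
Frame 9: OPEN (5+2=7). Cumulative: 106
Frame 10: SPARE. Sum of all frame-10 rolls (5+5+7) = 17. Cumulative: 123

Answer: 123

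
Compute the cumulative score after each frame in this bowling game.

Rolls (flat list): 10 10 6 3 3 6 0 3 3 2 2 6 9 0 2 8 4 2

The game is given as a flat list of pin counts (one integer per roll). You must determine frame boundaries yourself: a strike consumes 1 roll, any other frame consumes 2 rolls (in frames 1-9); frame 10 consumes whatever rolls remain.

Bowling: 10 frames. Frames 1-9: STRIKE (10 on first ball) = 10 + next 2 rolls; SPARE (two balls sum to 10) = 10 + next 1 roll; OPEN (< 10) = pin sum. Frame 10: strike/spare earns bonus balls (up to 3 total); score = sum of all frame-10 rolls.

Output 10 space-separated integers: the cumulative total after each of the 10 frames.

Frame 1: STRIKE. 10 + next two rolls (10+6) = 26. Cumulative: 26
Frame 2: STRIKE. 10 + next two rolls (6+3) = 19. Cumulative: 45
Frame 3: OPEN (6+3=9). Cumulative: 54
Frame 4: OPEN (3+6=9). Cumulative: 63
Frame 5: OPEN (0+3=3). Cumulative: 66
Frame 6: OPEN (3+2=5). Cumulative: 71
Frame 7: OPEN (2+6=8). Cumulative: 79
Frame 8: OPEN (9+0=9). Cumulative: 88
Frame 9: SPARE (2+8=10). 10 + next roll (4) = 14. Cumulative: 102
Frame 10: OPEN. Sum of all frame-10 rolls (4+2) = 6. Cumulative: 108

Answer: 26 45 54 63 66 71 79 88 102 108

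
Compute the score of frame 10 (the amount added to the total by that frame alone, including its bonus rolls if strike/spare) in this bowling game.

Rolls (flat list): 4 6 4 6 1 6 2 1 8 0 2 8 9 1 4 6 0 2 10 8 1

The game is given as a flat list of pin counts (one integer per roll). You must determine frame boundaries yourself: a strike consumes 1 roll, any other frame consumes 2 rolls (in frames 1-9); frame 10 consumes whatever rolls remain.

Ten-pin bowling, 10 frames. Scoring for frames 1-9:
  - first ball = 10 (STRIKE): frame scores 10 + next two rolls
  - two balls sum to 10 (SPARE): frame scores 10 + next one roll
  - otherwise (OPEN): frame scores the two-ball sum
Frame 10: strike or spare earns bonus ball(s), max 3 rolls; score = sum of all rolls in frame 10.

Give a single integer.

Frame 1: SPARE (4+6=10). 10 + next roll (4) = 14. Cumulative: 14
Frame 2: SPARE (4+6=10). 10 + next roll (1) = 11. Cumulative: 25
Frame 3: OPEN (1+6=7). Cumulative: 32
Frame 4: OPEN (2+1=3). Cumulative: 35
Frame 5: OPEN (8+0=8). Cumulative: 43
Frame 6: SPARE (2+8=10). 10 + next roll (9) = 19. Cumulative: 62
Frame 7: SPARE (9+1=10). 10 + next roll (4) = 14. Cumulative: 76
Frame 8: SPARE (4+6=10). 10 + next roll (0) = 10. Cumulative: 86
Frame 9: OPEN (0+2=2). Cumulative: 88
Frame 10: STRIKE. Sum of all frame-10 rolls (10+8+1) = 19. Cumulative: 107

Answer: 19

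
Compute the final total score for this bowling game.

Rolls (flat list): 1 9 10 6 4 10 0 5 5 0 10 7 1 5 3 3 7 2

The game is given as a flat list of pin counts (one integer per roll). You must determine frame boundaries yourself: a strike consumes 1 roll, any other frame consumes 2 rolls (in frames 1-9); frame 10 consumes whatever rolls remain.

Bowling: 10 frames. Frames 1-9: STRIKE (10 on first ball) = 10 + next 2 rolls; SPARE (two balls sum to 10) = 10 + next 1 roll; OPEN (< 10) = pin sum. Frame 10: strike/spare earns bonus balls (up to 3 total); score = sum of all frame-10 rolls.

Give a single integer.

Answer: 131

Derivation:
Frame 1: SPARE (1+9=10). 10 + next roll (10) = 20. Cumulative: 20
Frame 2: STRIKE. 10 + next two rolls (6+4) = 20. Cumulative: 40
Frame 3: SPARE (6+4=10). 10 + next roll (10) = 20. Cumulative: 60
Frame 4: STRIKE. 10 + next two rolls (0+5) = 15. Cumulative: 75
Frame 5: OPEN (0+5=5). Cumulative: 80
Frame 6: OPEN (5+0=5). Cumulative: 85
Frame 7: STRIKE. 10 + next two rolls (7+1) = 18. Cumulative: 103
Frame 8: OPEN (7+1=8). Cumulative: 111
Frame 9: OPEN (5+3=8). Cumulative: 119
Frame 10: SPARE. Sum of all frame-10 rolls (3+7+2) = 12. Cumulative: 131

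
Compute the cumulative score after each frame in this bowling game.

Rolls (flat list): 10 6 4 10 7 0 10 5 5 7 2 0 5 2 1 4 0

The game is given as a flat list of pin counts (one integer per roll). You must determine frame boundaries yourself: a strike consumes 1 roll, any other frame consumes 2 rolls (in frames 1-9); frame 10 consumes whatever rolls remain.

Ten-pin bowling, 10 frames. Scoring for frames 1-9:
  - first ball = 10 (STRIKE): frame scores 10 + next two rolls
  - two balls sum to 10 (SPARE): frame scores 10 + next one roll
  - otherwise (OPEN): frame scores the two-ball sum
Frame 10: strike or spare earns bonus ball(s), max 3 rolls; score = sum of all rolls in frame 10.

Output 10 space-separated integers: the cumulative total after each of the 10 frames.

Frame 1: STRIKE. 10 + next two rolls (6+4) = 20. Cumulative: 20
Frame 2: SPARE (6+4=10). 10 + next roll (10) = 20. Cumulative: 40
Frame 3: STRIKE. 10 + next two rolls (7+0) = 17. Cumulative: 57
Frame 4: OPEN (7+0=7). Cumulative: 64
Frame 5: STRIKE. 10 + next two rolls (5+5) = 20. Cumulative: 84
Frame 6: SPARE (5+5=10). 10 + next roll (7) = 17. Cumulative: 101
Frame 7: OPEN (7+2=9). Cumulative: 110
Frame 8: OPEN (0+5=5). Cumulative: 115
Frame 9: OPEN (2+1=3). Cumulative: 118
Frame 10: OPEN. Sum of all frame-10 rolls (4+0) = 4. Cumulative: 122

Answer: 20 40 57 64 84 101 110 115 118 122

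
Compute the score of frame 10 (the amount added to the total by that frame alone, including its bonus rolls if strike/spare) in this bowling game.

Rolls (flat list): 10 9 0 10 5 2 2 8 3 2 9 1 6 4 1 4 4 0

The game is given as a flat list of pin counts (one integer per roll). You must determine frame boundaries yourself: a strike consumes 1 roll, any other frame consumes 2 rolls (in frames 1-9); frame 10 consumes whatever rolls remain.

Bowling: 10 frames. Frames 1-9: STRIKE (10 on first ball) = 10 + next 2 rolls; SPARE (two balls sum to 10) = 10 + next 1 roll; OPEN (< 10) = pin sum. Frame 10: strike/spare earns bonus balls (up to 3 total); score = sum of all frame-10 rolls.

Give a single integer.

Answer: 4

Derivation:
Frame 1: STRIKE. 10 + next two rolls (9+0) = 19. Cumulative: 19
Frame 2: OPEN (9+0=9). Cumulative: 28
Frame 3: STRIKE. 10 + next two rolls (5+2) = 17. Cumulative: 45
Frame 4: OPEN (5+2=7). Cumulative: 52
Frame 5: SPARE (2+8=10). 10 + next roll (3) = 13. Cumulative: 65
Frame 6: OPEN (3+2=5). Cumulative: 70
Frame 7: SPARE (9+1=10). 10 + next roll (6) = 16. Cumulative: 86
Frame 8: SPARE (6+4=10). 10 + next roll (1) = 11. Cumulative: 97
Frame 9: OPEN (1+4=5). Cumulative: 102
Frame 10: OPEN. Sum of all frame-10 rolls (4+0) = 4. Cumulative: 106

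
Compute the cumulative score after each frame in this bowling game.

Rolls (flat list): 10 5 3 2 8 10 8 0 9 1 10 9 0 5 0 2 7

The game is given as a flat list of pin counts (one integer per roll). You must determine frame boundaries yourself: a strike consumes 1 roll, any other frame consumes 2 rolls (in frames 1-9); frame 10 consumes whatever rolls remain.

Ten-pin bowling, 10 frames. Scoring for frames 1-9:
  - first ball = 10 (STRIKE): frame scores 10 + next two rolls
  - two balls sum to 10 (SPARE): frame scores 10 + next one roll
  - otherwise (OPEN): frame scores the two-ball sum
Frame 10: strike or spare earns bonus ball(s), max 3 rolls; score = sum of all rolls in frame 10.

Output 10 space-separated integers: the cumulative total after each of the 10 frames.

Answer: 18 26 46 64 72 92 111 120 125 134

Derivation:
Frame 1: STRIKE. 10 + next two rolls (5+3) = 18. Cumulative: 18
Frame 2: OPEN (5+3=8). Cumulative: 26
Frame 3: SPARE (2+8=10). 10 + next roll (10) = 20. Cumulative: 46
Frame 4: STRIKE. 10 + next two rolls (8+0) = 18. Cumulative: 64
Frame 5: OPEN (8+0=8). Cumulative: 72
Frame 6: SPARE (9+1=10). 10 + next roll (10) = 20. Cumulative: 92
Frame 7: STRIKE. 10 + next two rolls (9+0) = 19. Cumulative: 111
Frame 8: OPEN (9+0=9). Cumulative: 120
Frame 9: OPEN (5+0=5). Cumulative: 125
Frame 10: OPEN. Sum of all frame-10 rolls (2+7) = 9. Cumulative: 134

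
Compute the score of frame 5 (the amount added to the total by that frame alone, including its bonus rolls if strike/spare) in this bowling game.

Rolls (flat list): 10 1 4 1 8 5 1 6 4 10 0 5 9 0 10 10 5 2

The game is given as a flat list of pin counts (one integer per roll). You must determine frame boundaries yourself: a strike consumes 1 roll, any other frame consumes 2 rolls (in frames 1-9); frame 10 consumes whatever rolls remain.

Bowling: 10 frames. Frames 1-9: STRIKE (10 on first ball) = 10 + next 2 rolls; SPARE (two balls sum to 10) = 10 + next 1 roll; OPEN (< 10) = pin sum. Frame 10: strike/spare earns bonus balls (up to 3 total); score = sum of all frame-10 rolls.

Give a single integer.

Frame 1: STRIKE. 10 + next two rolls (1+4) = 15. Cumulative: 15
Frame 2: OPEN (1+4=5). Cumulative: 20
Frame 3: OPEN (1+8=9). Cumulative: 29
Frame 4: OPEN (5+1=6). Cumulative: 35
Frame 5: SPARE (6+4=10). 10 + next roll (10) = 20. Cumulative: 55
Frame 6: STRIKE. 10 + next two rolls (0+5) = 15. Cumulative: 70
Frame 7: OPEN (0+5=5). Cumulative: 75

Answer: 20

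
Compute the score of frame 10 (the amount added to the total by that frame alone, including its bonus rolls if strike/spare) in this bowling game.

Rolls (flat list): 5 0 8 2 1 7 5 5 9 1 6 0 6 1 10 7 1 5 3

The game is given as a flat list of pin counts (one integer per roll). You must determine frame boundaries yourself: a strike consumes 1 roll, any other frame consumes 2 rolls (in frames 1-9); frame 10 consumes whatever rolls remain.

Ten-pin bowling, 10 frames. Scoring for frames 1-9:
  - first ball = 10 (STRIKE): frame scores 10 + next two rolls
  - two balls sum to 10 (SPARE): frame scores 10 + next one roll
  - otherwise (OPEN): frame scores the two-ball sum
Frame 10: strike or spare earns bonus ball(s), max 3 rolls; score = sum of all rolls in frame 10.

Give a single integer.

Frame 1: OPEN (5+0=5). Cumulative: 5
Frame 2: SPARE (8+2=10). 10 + next roll (1) = 11. Cumulative: 16
Frame 3: OPEN (1+7=8). Cumulative: 24
Frame 4: SPARE (5+5=10). 10 + next roll (9) = 19. Cumulative: 43
Frame 5: SPARE (9+1=10). 10 + next roll (6) = 16. Cumulative: 59
Frame 6: OPEN (6+0=6). Cumulative: 65
Frame 7: OPEN (6+1=7). Cumulative: 72
Frame 8: STRIKE. 10 + next two rolls (7+1) = 18. Cumulative: 90
Frame 9: OPEN (7+1=8). Cumulative: 98
Frame 10: OPEN. Sum of all frame-10 rolls (5+3) = 8. Cumulative: 106

Answer: 8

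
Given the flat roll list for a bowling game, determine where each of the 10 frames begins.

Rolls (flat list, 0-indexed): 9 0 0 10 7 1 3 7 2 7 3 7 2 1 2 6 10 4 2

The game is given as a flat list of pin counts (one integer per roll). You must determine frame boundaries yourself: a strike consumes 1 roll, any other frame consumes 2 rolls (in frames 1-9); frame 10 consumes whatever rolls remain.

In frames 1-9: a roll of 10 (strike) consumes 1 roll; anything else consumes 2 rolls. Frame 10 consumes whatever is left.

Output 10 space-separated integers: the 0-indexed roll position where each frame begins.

Frame 1 starts at roll index 0: rolls=9,0 (sum=9), consumes 2 rolls
Frame 2 starts at roll index 2: rolls=0,10 (sum=10), consumes 2 rolls
Frame 3 starts at roll index 4: rolls=7,1 (sum=8), consumes 2 rolls
Frame 4 starts at roll index 6: rolls=3,7 (sum=10), consumes 2 rolls
Frame 5 starts at roll index 8: rolls=2,7 (sum=9), consumes 2 rolls
Frame 6 starts at roll index 10: rolls=3,7 (sum=10), consumes 2 rolls
Frame 7 starts at roll index 12: rolls=2,1 (sum=3), consumes 2 rolls
Frame 8 starts at roll index 14: rolls=2,6 (sum=8), consumes 2 rolls
Frame 9 starts at roll index 16: roll=10 (strike), consumes 1 roll
Frame 10 starts at roll index 17: 2 remaining rolls

Answer: 0 2 4 6 8 10 12 14 16 17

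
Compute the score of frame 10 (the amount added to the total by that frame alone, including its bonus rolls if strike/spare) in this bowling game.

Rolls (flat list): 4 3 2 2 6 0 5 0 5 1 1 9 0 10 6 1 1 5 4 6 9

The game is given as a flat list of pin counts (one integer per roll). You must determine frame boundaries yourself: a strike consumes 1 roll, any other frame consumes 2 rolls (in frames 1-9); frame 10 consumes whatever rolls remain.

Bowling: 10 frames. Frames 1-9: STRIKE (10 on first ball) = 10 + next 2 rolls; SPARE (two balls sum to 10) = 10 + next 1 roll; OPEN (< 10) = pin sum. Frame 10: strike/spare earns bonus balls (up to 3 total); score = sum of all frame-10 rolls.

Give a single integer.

Frame 1: OPEN (4+3=7). Cumulative: 7
Frame 2: OPEN (2+2=4). Cumulative: 11
Frame 3: OPEN (6+0=6). Cumulative: 17
Frame 4: OPEN (5+0=5). Cumulative: 22
Frame 5: OPEN (5+1=6). Cumulative: 28
Frame 6: SPARE (1+9=10). 10 + next roll (0) = 10. Cumulative: 38
Frame 7: SPARE (0+10=10). 10 + next roll (6) = 16. Cumulative: 54
Frame 8: OPEN (6+1=7). Cumulative: 61
Frame 9: OPEN (1+5=6). Cumulative: 67
Frame 10: SPARE. Sum of all frame-10 rolls (4+6+9) = 19. Cumulative: 86

Answer: 19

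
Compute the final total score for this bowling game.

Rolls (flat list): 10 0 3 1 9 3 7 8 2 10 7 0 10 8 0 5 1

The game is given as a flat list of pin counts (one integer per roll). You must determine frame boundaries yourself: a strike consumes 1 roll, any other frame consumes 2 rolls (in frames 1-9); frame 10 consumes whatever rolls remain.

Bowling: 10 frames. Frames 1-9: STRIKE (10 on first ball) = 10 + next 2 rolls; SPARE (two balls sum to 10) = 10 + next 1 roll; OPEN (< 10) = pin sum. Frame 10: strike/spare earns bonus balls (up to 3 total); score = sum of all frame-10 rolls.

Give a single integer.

Frame 1: STRIKE. 10 + next two rolls (0+3) = 13. Cumulative: 13
Frame 2: OPEN (0+3=3). Cumulative: 16
Frame 3: SPARE (1+9=10). 10 + next roll (3) = 13. Cumulative: 29
Frame 4: SPARE (3+7=10). 10 + next roll (8) = 18. Cumulative: 47
Frame 5: SPARE (8+2=10). 10 + next roll (10) = 20. Cumulative: 67
Frame 6: STRIKE. 10 + next two rolls (7+0) = 17. Cumulative: 84
Frame 7: OPEN (7+0=7). Cumulative: 91
Frame 8: STRIKE. 10 + next two rolls (8+0) = 18. Cumulative: 109
Frame 9: OPEN (8+0=8). Cumulative: 117
Frame 10: OPEN. Sum of all frame-10 rolls (5+1) = 6. Cumulative: 123

Answer: 123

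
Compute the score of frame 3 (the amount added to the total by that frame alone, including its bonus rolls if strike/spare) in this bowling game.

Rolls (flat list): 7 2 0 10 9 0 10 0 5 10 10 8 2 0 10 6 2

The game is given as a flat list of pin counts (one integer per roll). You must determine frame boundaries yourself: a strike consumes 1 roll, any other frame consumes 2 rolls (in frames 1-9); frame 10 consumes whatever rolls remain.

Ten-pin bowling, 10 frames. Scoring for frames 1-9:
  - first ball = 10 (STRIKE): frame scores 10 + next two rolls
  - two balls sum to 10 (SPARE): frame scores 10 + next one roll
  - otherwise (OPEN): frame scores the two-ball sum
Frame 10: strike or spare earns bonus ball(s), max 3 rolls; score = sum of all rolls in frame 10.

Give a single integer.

Answer: 9

Derivation:
Frame 1: OPEN (7+2=9). Cumulative: 9
Frame 2: SPARE (0+10=10). 10 + next roll (9) = 19. Cumulative: 28
Frame 3: OPEN (9+0=9). Cumulative: 37
Frame 4: STRIKE. 10 + next two rolls (0+5) = 15. Cumulative: 52
Frame 5: OPEN (0+5=5). Cumulative: 57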